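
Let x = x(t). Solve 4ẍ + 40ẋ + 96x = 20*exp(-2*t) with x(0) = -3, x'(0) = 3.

Divide through by 4: x'' + 10x' + 24x = 5*exp(-2*t).
Characteristic equation r² + 10r + 24 = 0 factors as (r + 6)(r + 4) = 0, so r = -6, -4.
Hence x_h = C1*exp(-6*t) + C2*exp(-4*t).
Try x_p = A*exp(-2*t). Substituting into the equation and dividing by exp(-2*t) gives A = 5/8, so x_p = 5*exp(-2*t)/8.
General solution: x = 5*exp(-2*t)/8 + C1*exp(-6*t) + C2*exp(-4*t).
Apply the initial conditions: x(0) = 5/8 + C1 + C2 = -3 and x'(0) = -5/4 - 6*C1 - 4*C2 = 3. Solving gives C1 = 41/8, C2 = -35/4.

x = -35*exp(-4*t)/4 + 5*exp(-2*t)/8 + 41*exp(-6*t)/8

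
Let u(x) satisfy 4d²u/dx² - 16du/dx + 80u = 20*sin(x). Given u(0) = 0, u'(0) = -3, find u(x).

u = 20*cos(x)/377 + 95*sin(x)/377 - 593*exp(2*x)*sin(4*x)/754 - 20*cos(4*x)*exp(2*x)/377

Divide through by 4: u'' - 4u' + 20u = 5*sin(x).
Characteristic equation r² - 4r + 20 = 0 has discriminant (-4)² - 4·(20) = -64 < 0, so r = 2 ± 4i.
Hence u_h = C1*cos(4*x)*exp(2*x) + C2*exp(2*x)*sin(4*x).
Try u_p = A*cos(x) + B*sin(x). Substituting and equating the coefficients of cos(x) and sin(x) gives A = 20/377, B = 95/377, so u_p = 20*cos(x)/377 + 95*sin(x)/377.
General solution: u = 20*cos(x)/377 + 95*sin(x)/377 + C1*cos(4*x)*exp(2*x) + C2*exp(2*x)*sin(4*x).
Apply the initial conditions: u(0) = 20/377 + C1 = 0 and u'(0) = 95/377 + 2*C1 + 4*C2 = -3. Solving gives C1 = -20/377, C2 = -593/754.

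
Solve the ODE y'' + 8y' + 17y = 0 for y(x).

Characteristic equation r² + 8r + 17 = 0 has discriminant (8)² - 4·(17) = -4 < 0, so r = -4 ± i.
Hence y_h = C1*cos(x)*exp(-4*x) + C2*exp(-4*x)*sin(x).

y = C1*cos(x)*exp(-4*x) + C2*exp(-4*x)*sin(x)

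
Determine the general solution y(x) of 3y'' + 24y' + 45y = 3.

y = 1/15 + C1*exp(-5*x) + C2*exp(-3*x)

Divide through by 3: y'' + 8y' + 15y = 1.
Characteristic equation r² + 8r + 15 = 0 factors as (r + 5)(r + 3) = 0, so r = -5, -3.
Hence y_h = C1*exp(-5*x) + C2*exp(-3*x).
For the particular solution try y_p = A0. Substituting and matching coefficients of each power of x gives A0 = 1/15, so y_p = 1/15.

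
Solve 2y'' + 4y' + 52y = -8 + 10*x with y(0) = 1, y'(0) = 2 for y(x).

y = -57/338 + 5*x/26 + 395*cos(5*x)*exp(-x)/338 + 503*exp(-x)*sin(5*x)/845

Divide through by 2: y'' + 2y' + 26y = -4 + 5*x.
Characteristic equation r² + 2r + 26 = 0 has discriminant (2)² - 4·(26) = -100 < 0, so r = -1 ± 5i.
Hence y_h = C1*cos(5*x)*exp(-x) + C2*exp(-x)*sin(5*x).
For the particular solution try y_p = A0 + A1*x. Substituting and matching coefficients of each power of x gives A0 = -57/338, A1 = 5/26, so y_p = -57/338 + 5*x/26.
General solution: y = -57/338 + 5*x/26 + C1*cos(5*x)*exp(-x) + C2*exp(-x)*sin(5*x).
Apply the initial conditions: y(0) = -57/338 + C1 = 1 and y'(0) = 5/26 - C1 + 5*C2 = 2. Solving gives C1 = 395/338, C2 = 503/845.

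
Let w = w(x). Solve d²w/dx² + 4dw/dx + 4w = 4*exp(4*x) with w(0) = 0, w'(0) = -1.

Characteristic equation r² + 4r + 4 = 0 has discriminant (4)² - 4·(4) = 0, so r = -2 is a repeated root.
Hence w_h = (C1 + C2*x)*exp(-2*x).
Try w_p = A*exp(4*x). Substituting into the equation and dividing by exp(4*x) gives A = 1/9, so w_p = exp(4*x)/9.
General solution: w = exp(4*x)/9 + C1*exp(-2*x) + C2*x*exp(-2*x).
Apply the initial conditions: w(0) = 1/9 + C1 = 0 and w'(0) = 4/9 + C2 - 2*C1 = -1. Solving gives C1 = -1/9, C2 = -5/3.

w = -exp(-2*x)/9 + exp(4*x)/9 - 5*x*exp(-2*x)/3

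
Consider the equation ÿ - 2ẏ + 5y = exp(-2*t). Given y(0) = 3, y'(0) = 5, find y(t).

y = exp(-2*t)/13 + 29*exp(t)*sin(2*t)/26 + 38*cos(2*t)*exp(t)/13

Characteristic equation r² - 2r + 5 = 0 has discriminant (-2)² - 4·(5) = -16 < 0, so r = 1 ± 2i.
Hence y_h = C1*cos(2*t)*exp(t) + C2*exp(t)*sin(2*t).
Try y_p = A*exp(-2*t). Substituting into the equation and dividing by exp(-2*t) gives A = 1/13, so y_p = exp(-2*t)/13.
General solution: y = exp(-2*t)/13 + C1*cos(2*t)*exp(t) + C2*exp(t)*sin(2*t).
Apply the initial conditions: y(0) = 1/13 + C1 = 3 and y'(0) = -2/13 + C1 + 2*C2 = 5. Solving gives C1 = 38/13, C2 = 29/26.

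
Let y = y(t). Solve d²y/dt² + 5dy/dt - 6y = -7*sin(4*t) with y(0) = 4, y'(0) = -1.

y = 35*cos(4*t)/221 + 72*exp(-6*t)/91 + 77*sin(4*t)/442 + 363*exp(t)/119

Characteristic equation r² + 5r - 6 = 0 factors as (r - 1)(r + 6) = 0, so r = 1, -6.
Hence y_h = C1*exp(t) + C2*exp(-6*t).
Try y_p = A*cos(4*t) + B*sin(4*t). Substituting and equating the coefficients of cos(4t) and sin(4t) gives A = 35/221, B = 77/442, so y_p = 35*cos(4*t)/221 + 77*sin(4*t)/442.
General solution: y = 35*cos(4*t)/221 + 77*sin(4*t)/442 + C1*exp(t) + C2*exp(-6*t).
Apply the initial conditions: y(0) = 35/221 + C1 + C2 = 4 and y'(0) = 154/221 + C1 - 6*C2 = -1. Solving gives C1 = 363/119, C2 = 72/91.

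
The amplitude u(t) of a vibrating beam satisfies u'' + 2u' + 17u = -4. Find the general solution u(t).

Characteristic equation r² + 2r + 17 = 0 has discriminant (2)² - 4·(17) = -64 < 0, so r = -1 ± 4i.
Hence u_h = C1*cos(4*t)*exp(-t) + C2*exp(-t)*sin(4*t).
For the particular solution try u_p = A0. Substituting and matching coefficients of each power of t gives A0 = -4/17, so u_p = -4/17.

u = -4/17 + C1*cos(4*t)*exp(-t) + C2*exp(-t)*sin(4*t)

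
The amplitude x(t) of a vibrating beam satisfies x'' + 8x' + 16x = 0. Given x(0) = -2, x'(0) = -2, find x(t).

Characteristic equation r² + 8r + 16 = 0 has discriminant (8)² - 4·(16) = 0, so r = -4 is a repeated root.
Hence x_h = (C1 + C2*t)*exp(-4*t).
Apply the initial conditions: x(0) = C1 = -2 and x'(0) = C2 - 4*C1 = -2. Solving gives C1 = -2, C2 = -10.

x = -2*exp(-4*t) - 10*t*exp(-4*t)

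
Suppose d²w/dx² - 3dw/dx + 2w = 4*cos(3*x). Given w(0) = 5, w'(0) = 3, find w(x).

w = -18*exp(2*x)/13 - 18*sin(3*x)/65 - 14*cos(3*x)/65 + 33*exp(x)/5

Characteristic equation r² - 3r + 2 = 0 factors as (r - 2)(r - 1) = 0, so r = 2, 1.
Hence w_h = C1*exp(2*x) + C2*exp(x).
Try w_p = A*cos(3*x) + B*sin(3*x). Substituting and equating the coefficients of cos(3x) and sin(3x) gives A = -14/65, B = -18/65, so w_p = -18*sin(3*x)/65 - 14*cos(3*x)/65.
General solution: w = -18*sin(3*x)/65 - 14*cos(3*x)/65 + C1*exp(2*x) + C2*exp(x).
Apply the initial conditions: w(0) = -14/65 + C1 + C2 = 5 and w'(0) = -54/65 + C2 + 2*C1 = 3. Solving gives C1 = -18/13, C2 = 33/5.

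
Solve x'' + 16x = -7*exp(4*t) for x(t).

Characteristic equation r² + 16 = 0 has discriminant (0)² - 4·(16) = -64 < 0, so r = ± 4i.
Hence x_h = C1*cos(4*t) + C2*sin(4*t).
Try x_p = A*exp(4*t). Substituting into the equation and dividing by exp(4*t) gives A = -7/32, so x_p = -7*exp(4*t)/32.

x = -7*exp(4*t)/32 + C1*cos(4*t) + C2*sin(4*t)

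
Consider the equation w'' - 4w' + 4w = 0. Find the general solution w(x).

w = C1*exp(2*x) + C2*x*exp(2*x)

Characteristic equation r² - 4r + 4 = 0 has discriminant (-4)² - 4·(4) = 0, so r = 2 is a repeated root.
Hence w_h = (C1 + C2*x)*exp(2*x).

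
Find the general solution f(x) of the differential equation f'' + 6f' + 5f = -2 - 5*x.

Characteristic equation r² + 6r + 5 = 0 factors as (r + 1)(r + 5) = 0, so r = -1, -5.
Hence f_h = C1*exp(-x) + C2*exp(-5*x).
For the particular solution try f_p = A0 + A1*x. Substituting and matching coefficients of each power of x gives A0 = 4/5, A1 = -1, so f_p = 4/5 - x.

f = 4/5 - x + C1*exp(-x) + C2*exp(-5*x)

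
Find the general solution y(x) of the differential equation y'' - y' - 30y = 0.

y = C1*exp(6*x) + C2*exp(-5*x)

Characteristic equation r² - r - 30 = 0 factors as (r - 6)(r + 5) = 0, so r = 6, -5.
Hence y_h = C1*exp(6*x) + C2*exp(-5*x).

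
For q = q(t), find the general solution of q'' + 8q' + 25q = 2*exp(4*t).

q = 2*exp(4*t)/73 + C1*cos(3*t)*exp(-4*t) + C2*exp(-4*t)*sin(3*t)

Characteristic equation r² + 8r + 25 = 0 has discriminant (8)² - 4·(25) = -36 < 0, so r = -4 ± 3i.
Hence q_h = C1*cos(3*t)*exp(-4*t) + C2*exp(-4*t)*sin(3*t).
Try q_p = A*exp(4*t). Substituting into the equation and dividing by exp(4*t) gives A = 2/73, so q_p = 2*exp(4*t)/73.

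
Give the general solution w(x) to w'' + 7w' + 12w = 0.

w = C1*exp(-4*x) + C2*exp(-3*x)

Characteristic equation r² + 7r + 12 = 0 factors as (r + 4)(r + 3) = 0, so r = -4, -3.
Hence w_h = C1*exp(-4*x) + C2*exp(-3*x).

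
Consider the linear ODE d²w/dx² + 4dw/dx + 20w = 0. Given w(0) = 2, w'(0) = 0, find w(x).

w = exp(-2*x)*sin(4*x) + 2*cos(4*x)*exp(-2*x)

Characteristic equation r² + 4r + 20 = 0 has discriminant (4)² - 4·(20) = -64 < 0, so r = -2 ± 4i.
Hence w_h = C1*cos(4*x)*exp(-2*x) + C2*exp(-2*x)*sin(4*x).
Apply the initial conditions: w(0) = C1 = 2 and w'(0) = -2*C1 + 4*C2 = 0. Solving gives C1 = 2, C2 = 1.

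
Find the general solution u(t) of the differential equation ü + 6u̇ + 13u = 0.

u = C1*cos(2*t)*exp(-3*t) + C2*exp(-3*t)*sin(2*t)

Characteristic equation r² + 6r + 13 = 0 has discriminant (6)² - 4·(13) = -16 < 0, so r = -3 ± 2i.
Hence u_h = C1*cos(2*t)*exp(-3*t) + C2*exp(-3*t)*sin(2*t).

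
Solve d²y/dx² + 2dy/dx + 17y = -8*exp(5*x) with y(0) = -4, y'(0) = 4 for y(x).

y = -2*exp(5*x)/13 - 50*cos(4*x)*exp(-x)/13 + 3*exp(-x)*sin(4*x)/13

Characteristic equation r² + 2r + 17 = 0 has discriminant (2)² - 4·(17) = -64 < 0, so r = -1 ± 4i.
Hence y_h = C1*cos(4*x)*exp(-x) + C2*exp(-x)*sin(4*x).
Try y_p = A*exp(5*x). Substituting into the equation and dividing by exp(5*x) gives A = -2/13, so y_p = -2*exp(5*x)/13.
General solution: y = -2*exp(5*x)/13 + C1*cos(4*x)*exp(-x) + C2*exp(-x)*sin(4*x).
Apply the initial conditions: y(0) = -2/13 + C1 = -4 and y'(0) = -10/13 - C1 + 4*C2 = 4. Solving gives C1 = -50/13, C2 = 3/13.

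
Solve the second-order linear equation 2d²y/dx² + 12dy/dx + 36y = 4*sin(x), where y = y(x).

Divide through by 2: y'' + 6y' + 18y = 2*sin(x).
Characteristic equation r² + 6r + 18 = 0 has discriminant (6)² - 4·(18) = -36 < 0, so r = -3 ± 3i.
Hence y_h = C1*cos(3*x)*exp(-3*x) + C2*exp(-3*x)*sin(3*x).
Try y_p = A*cos(x) + B*sin(x). Substituting and equating the coefficients of cos(x) and sin(x) gives A = -12/325, B = 34/325, so y_p = -12*cos(x)/325 + 34*sin(x)/325.

y = -12*cos(x)/325 + 34*sin(x)/325 + C1*cos(3*x)*exp(-3*x) + C2*exp(-3*x)*sin(3*x)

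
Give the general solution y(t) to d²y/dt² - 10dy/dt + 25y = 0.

y = C1*exp(5*t) + C2*t*exp(5*t)

Characteristic equation r² - 10r + 25 = 0 has discriminant (-10)² - 4·(25) = 0, so r = 5 is a repeated root.
Hence y_h = (C1 + C2*t)*exp(5*t).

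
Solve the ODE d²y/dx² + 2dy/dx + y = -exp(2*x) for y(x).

Characteristic equation r² + 2r + 1 = 0 has discriminant (2)² - 4·(1) = 0, so r = -1 is a repeated root.
Hence y_h = (C1 + C2*x)*exp(-x).
Try y_p = A*exp(2*x). Substituting into the equation and dividing by exp(2*x) gives A = -1/9, so y_p = -exp(2*x)/9.

y = -exp(2*x)/9 + C1*exp(-x) + C2*x*exp(-x)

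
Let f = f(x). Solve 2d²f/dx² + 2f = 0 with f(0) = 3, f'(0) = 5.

Divide through by 2: f'' + f = 0.
Characteristic equation r² + 1 = 0 has discriminant (0)² - 4·(1) = -4 < 0, so r = ± i.
Hence f_h = C1*cos(x) + C2*sin(x).
Apply the initial conditions: f(0) = C1 = 3 and f'(0) = C2 = 5. Solving gives C1 = 3, C2 = 5.

f = 3*cos(x) + 5*sin(x)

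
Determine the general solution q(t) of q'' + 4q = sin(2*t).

Characteristic equation r² + 4 = 0 has discriminant (0)² - 4·(4) = -16 < 0, so r = ± 2i.
Hence q_h = C1*cos(2*t) + C2*sin(2*t).
Since ±2i are characteristic roots, multiply the trial by t. Try q_p = t*(A*cos(2*t) + B*sin(2*t)). Substituting and equating the coefficients of cos(2t) and sin(2t) gives A = -1/4, B = 0, so q_p = -t*cos(2*t)/4.

q = C1*cos(2*t) + C2*sin(2*t) - t*cos(2*t)/4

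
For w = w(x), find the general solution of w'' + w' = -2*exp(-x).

w = C2 + C1*exp(-x) + 2*x*exp(-x)

Characteristic equation r² + r = 0 factors as (r + 1)r = 0, so r = -1, 0.
Hence w_h = C1*exp(-x) + C2.
Since exp(-x) solves the homogeneous equation (r = -1 is a root of multiplicity 1), multiply the trial by x. Try w_p = A*x*exp(-x). Substituting into the equation and dividing by exp(-x) gives A = 2, so w_p = 2*x*exp(-x).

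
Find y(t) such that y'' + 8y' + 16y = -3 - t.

Characteristic equation r² + 8r + 16 = 0 has discriminant (8)² - 4·(16) = 0, so r = -4 is a repeated root.
Hence y_h = (C1 + C2*t)*exp(-4*t).
For the particular solution try y_p = A0 + A1*t. Substituting and matching coefficients of each power of t gives A0 = -5/32, A1 = -1/16, so y_p = -5/32 - t/16.

y = -5/32 - t/16 + C1*exp(-4*t) + C2*t*exp(-4*t)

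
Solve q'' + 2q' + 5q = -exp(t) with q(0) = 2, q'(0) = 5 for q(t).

Characteristic equation r² + 2r + 5 = 0 has discriminant (2)² - 4·(5) = -16 < 0, so r = -1 ± 2i.
Hence q_h = C1*cos(2*t)*exp(-t) + C2*exp(-t)*sin(2*t).
Try q_p = A*exp(t). Substituting into the equation and dividing by exp(t) gives A = -1/8, so q_p = -exp(t)/8.
General solution: q = -exp(t)/8 + C1*cos(2*t)*exp(-t) + C2*exp(-t)*sin(2*t).
Apply the initial conditions: q(0) = -1/8 + C1 = 2 and q'(0) = -1/8 - C1 + 2*C2 = 5. Solving gives C1 = 17/8, C2 = 29/8.

q = -exp(t)/8 + 17*cos(2*t)*exp(-t)/8 + 29*exp(-t)*sin(2*t)/8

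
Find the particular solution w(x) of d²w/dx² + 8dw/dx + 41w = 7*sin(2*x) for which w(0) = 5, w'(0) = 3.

Characteristic equation r² + 8r + 41 = 0 has discriminant (8)² - 4·(41) = -100 < 0, so r = -4 ± 5i.
Hence w_h = C1*cos(5*x)*exp(-4*x) + C2*exp(-4*x)*sin(5*x).
Try w_p = A*cos(2*x) + B*sin(2*x). Substituting and equating the coefficients of cos(2x) and sin(2x) gives A = -112/1625, B = 259/1625, so w_p = -112*cos(2*x)/1625 + 259*sin(2*x)/1625.
General solution: w = -112*cos(2*x)/1625 + 259*sin(2*x)/1625 + C1*cos(5*x)*exp(-4*x) + C2*exp(-4*x)*sin(5*x).
Apply the initial conditions: w(0) = -112/1625 + C1 = 5 and w'(0) = 518/1625 - 4*C1 + 5*C2 = 3. Solving gives C1 = 8237/1625, C2 = 7461/1625.

w = -112*cos(2*x)/1625 + 259*sin(2*x)/1625 + 7461*exp(-4*x)*sin(5*x)/1625 + 8237*cos(5*x)*exp(-4*x)/1625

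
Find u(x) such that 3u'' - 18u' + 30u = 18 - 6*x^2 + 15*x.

u = 199/250 - x**2/5 + 13*x/50 + C1*cos(x)*exp(3*x) + C2*exp(3*x)*sin(x)

Divide through by 3: u'' - 6u' + 10u = 6 - 2*x^2 + 5*x.
Characteristic equation r² - 6r + 10 = 0 has discriminant (-6)² - 4·(10) = -4 < 0, so r = 3 ± i.
Hence u_h = C1*cos(x)*exp(3*x) + C2*exp(3*x)*sin(x).
For the particular solution try u_p = A0 + A1*x + A2*x^2. Substituting and matching coefficients of each power of x gives A0 = 199/250, A1 = 13/50, A2 = -1/5, so u_p = 199/250 - x^2/5 + 13*x/50.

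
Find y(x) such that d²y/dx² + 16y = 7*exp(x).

y = 7*exp(x)/17 + C1*cos(4*x) + C2*sin(4*x)

Characteristic equation r² + 16 = 0 has discriminant (0)² - 4·(16) = -64 < 0, so r = ± 4i.
Hence y_h = C1*cos(4*x) + C2*sin(4*x).
Try y_p = A*exp(x). Substituting into the equation and dividing by exp(x) gives A = 7/17, so y_p = 7*exp(x)/17.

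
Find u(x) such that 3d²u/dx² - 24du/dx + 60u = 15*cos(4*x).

Divide through by 3: u'' - 8u' + 20u = 5*cos(4*x).
Characteristic equation r² - 8r + 20 = 0 has discriminant (-8)² - 4·(20) = -16 < 0, so r = 4 ± 2i.
Hence u_h = C1*cos(2*x)*exp(4*x) + C2*exp(4*x)*sin(2*x).
Try u_p = A*cos(4*x) + B*sin(4*x). Substituting and equating the coefficients of cos(4x) and sin(4x) gives A = 1/52, B = -2/13, so u_p = -2*sin(4*x)/13 + cos(4*x)/52.

u = -2*sin(4*x)/13 + cos(4*x)/52 + C1*cos(2*x)*exp(4*x) + C2*exp(4*x)*sin(2*x)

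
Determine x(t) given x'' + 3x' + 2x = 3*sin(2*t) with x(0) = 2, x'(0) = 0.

Characteristic equation r² + 3r + 2 = 0 factors as (r + 2)(r + 1) = 0, so r = -2, -1.
Hence x_h = C1*exp(-2*t) + C2*exp(-t).
Try x_p = A*cos(2*t) + B*sin(2*t). Substituting and equating the coefficients of cos(2t) and sin(2t) gives A = -9/20, B = -3/20, so x_p = -9*cos(2*t)/20 - 3*sin(2*t)/20.
General solution: x = -9*cos(2*t)/20 - 3*sin(2*t)/20 + C1*exp(-2*t) + C2*exp(-t).
Apply the initial conditions: x(0) = -9/20 + C1 + C2 = 2 and x'(0) = -3/10 - C2 - 2*C1 = 0. Solving gives C1 = -11/4, C2 = 26/5.

x = -11*exp(-2*t)/4 - 9*cos(2*t)/20 - 3*sin(2*t)/20 + 26*exp(-t)/5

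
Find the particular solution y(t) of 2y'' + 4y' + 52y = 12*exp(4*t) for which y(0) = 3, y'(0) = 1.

y = 3*exp(4*t)/25 + 17*exp(-t)*sin(5*t)/25 + 72*cos(5*t)*exp(-t)/25

Divide through by 2: y'' + 2y' + 26y = 6*exp(4*t).
Characteristic equation r² + 2r + 26 = 0 has discriminant (2)² - 4·(26) = -100 < 0, so r = -1 ± 5i.
Hence y_h = C1*cos(5*t)*exp(-t) + C2*exp(-t)*sin(5*t).
Try y_p = A*exp(4*t). Substituting into the equation and dividing by exp(4*t) gives A = 3/25, so y_p = 3*exp(4*t)/25.
General solution: y = 3*exp(4*t)/25 + C1*cos(5*t)*exp(-t) + C2*exp(-t)*sin(5*t).
Apply the initial conditions: y(0) = 3/25 + C1 = 3 and y'(0) = 12/25 - C1 + 5*C2 = 1. Solving gives C1 = 72/25, C2 = 17/25.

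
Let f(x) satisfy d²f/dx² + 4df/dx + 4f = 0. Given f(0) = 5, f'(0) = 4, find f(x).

Characteristic equation r² + 4r + 4 = 0 has discriminant (4)² - 4·(4) = 0, so r = -2 is a repeated root.
Hence f_h = (C1 + C2*x)*exp(-2*x).
Apply the initial conditions: f(0) = C1 = 5 and f'(0) = C2 - 2*C1 = 4. Solving gives C1 = 5, C2 = 14.

f = 5*exp(-2*x) + 14*x*exp(-2*x)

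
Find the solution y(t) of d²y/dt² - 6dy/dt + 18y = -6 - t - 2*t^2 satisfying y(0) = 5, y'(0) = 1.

Characteristic equation r² - 6r + 18 = 0 has discriminant (-6)² - 4·(18) = -36 < 0, so r = 3 ± 3i.
Hence y_h = C1*cos(3*t)*exp(3*t) + C2*exp(3*t)*sin(3*t).
For the particular solution try y_p = A0 + A1*t + A2*t^2. Substituting and matching coefficients of each power of t gives A0 = -59/162, A1 = -7/54, A2 = -1/9, so y_p = -59/162 - 7*t/54 - t^2/9.
General solution: y = -59/162 - 7*t/54 - t^2/9 + C1*cos(3*t)*exp(3*t) + C2*exp(3*t)*sin(3*t).
Apply the initial conditions: y(0) = -59/162 + C1 = 5 and y'(0) = -7/54 + 3*C1 + 3*C2 = 1. Solving gives C1 = 869/162, C2 = -404/81.

y = -59/162 - 7*t/54 - t**2/9 - 404*exp(3*t)*sin(3*t)/81 + 869*cos(3*t)*exp(3*t)/162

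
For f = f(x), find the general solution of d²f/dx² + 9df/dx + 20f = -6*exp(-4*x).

Characteristic equation r² + 9r + 20 = 0 factors as (r + 4)(r + 5) = 0, so r = -4, -5.
Hence f_h = C1*exp(-4*x) + C2*exp(-5*x).
Since exp(-4*x) solves the homogeneous equation (r = -4 is a root of multiplicity 1), multiply the trial by x. Try f_p = A*x*exp(-4*x). Substituting into the equation and dividing by exp(-4*x) gives A = -6, so f_p = -6*x*exp(-4*x).

f = C1*exp(-4*x) + C2*exp(-5*x) - 6*x*exp(-4*x)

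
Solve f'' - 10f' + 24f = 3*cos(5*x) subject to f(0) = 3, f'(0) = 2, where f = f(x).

f = -296*exp(6*x)/61 - 150*sin(5*x)/2501 - 3*cos(5*x)/2501 + 322*exp(4*x)/41

Characteristic equation r² - 10r + 24 = 0 factors as (r - 6)(r - 4) = 0, so r = 6, 4.
Hence f_h = C1*exp(6*x) + C2*exp(4*x).
Try f_p = A*cos(5*x) + B*sin(5*x). Substituting and equating the coefficients of cos(5x) and sin(5x) gives A = -3/2501, B = -150/2501, so f_p = -150*sin(5*x)/2501 - 3*cos(5*x)/2501.
General solution: f = -150*sin(5*x)/2501 - 3*cos(5*x)/2501 + C1*exp(6*x) + C2*exp(4*x).
Apply the initial conditions: f(0) = -3/2501 + C1 + C2 = 3 and f'(0) = -750/2501 + 4*C2 + 6*C1 = 2. Solving gives C1 = -296/61, C2 = 322/41.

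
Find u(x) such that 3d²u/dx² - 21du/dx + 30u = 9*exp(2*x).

u = C1*exp(2*x) + C2*exp(5*x) - x*exp(2*x)

Divide through by 3: u'' - 7u' + 10u = 3*exp(2*x).
Characteristic equation r² - 7r + 10 = 0 factors as (r - 2)(r - 5) = 0, so r = 2, 5.
Hence u_h = C1*exp(2*x) + C2*exp(5*x).
Since exp(2*x) solves the homogeneous equation (r = 2 is a root of multiplicity 1), multiply the trial by x. Try u_p = A*x*exp(2*x). Substituting into the equation and dividing by exp(2*x) gives A = -1, so u_p = -x*exp(2*x).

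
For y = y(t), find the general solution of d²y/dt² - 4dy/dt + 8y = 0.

Characteristic equation r² - 4r + 8 = 0 has discriminant (-4)² - 4·(8) = -16 < 0, so r = 2 ± 2i.
Hence y_h = C1*cos(2*t)*exp(2*t) + C2*exp(2*t)*sin(2*t).

y = C1*cos(2*t)*exp(2*t) + C2*exp(2*t)*sin(2*t)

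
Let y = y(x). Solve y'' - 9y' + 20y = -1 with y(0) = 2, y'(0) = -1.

Characteristic equation r² - 9r + 20 = 0 factors as (r - 5)(r - 4) = 0, so r = 5, 4.
Hence y_h = C1*exp(5*x) + C2*exp(4*x).
For the particular solution try y_p = A0. Substituting and matching coefficients of each power of x gives A0 = -1/20, so y_p = -1/20.
General solution: y = -1/20 + C1*exp(5*x) + C2*exp(4*x).
Apply the initial conditions: y(0) = -1/20 + C1 + C2 = 2 and y'(0) = 4*C2 + 5*C1 = -1. Solving gives C1 = -46/5, C2 = 45/4.

y = -1/20 - 46*exp(5*x)/5 + 45*exp(4*x)/4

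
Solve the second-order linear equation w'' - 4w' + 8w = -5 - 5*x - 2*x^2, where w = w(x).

Characteristic equation r² - 4r + 8 = 0 has discriminant (-4)² - 4·(8) = -16 < 0, so r = 2 ± 2i.
Hence w_h = C1*cos(2*x)*exp(2*x) + C2*exp(2*x)*sin(2*x).
For the particular solution try w_p = A0 + A1*x + A2*x^2. Substituting and matching coefficients of each power of x gives A0 = -1, A1 = -7/8, A2 = -1/4, so w_p = -1 - 7*x/8 - x^2/4.

w = -1 - 7*x/8 - x**2/4 + C1*cos(2*x)*exp(2*x) + C2*exp(2*x)*sin(2*x)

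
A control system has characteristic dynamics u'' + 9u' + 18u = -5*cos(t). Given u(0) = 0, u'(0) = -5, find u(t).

Characteristic equation r² + 9r + 18 = 0 factors as (r + 6)(r + 3) = 0, so r = -6, -3.
Hence u_h = C1*exp(-6*t) + C2*exp(-3*t).
Try u_p = A*cos(t) + B*sin(t). Substituting and equating the coefficients of cos(t) and sin(t) gives A = -17/74, B = -9/74, so u_p = -17*cos(t)/74 - 9*sin(t)/74.
General solution: u = -17*cos(t)/74 - 9*sin(t)/74 + C1*exp(-6*t) + C2*exp(-3*t).
Apply the initial conditions: u(0) = -17/74 + C1 + C2 = 0 and u'(0) = -9/74 - 6*C1 - 3*C2 = -5. Solving gives C1 = 155/111, C2 = -7/6.

u = -17*cos(t)/74 - 9*sin(t)/74 - 7*exp(-3*t)/6 + 155*exp(-6*t)/111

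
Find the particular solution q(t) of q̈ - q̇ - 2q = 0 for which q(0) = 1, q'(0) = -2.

Characteristic equation r² - r - 2 = 0 factors as (r + 1)(r - 2) = 0, so r = -1, 2.
Hence q_h = C1*exp(-t) + C2*exp(2*t).
Apply the initial conditions: q(0) = C1 + C2 = 1 and q'(0) = -C1 + 2*C2 = -2. Solving gives C1 = 4/3, C2 = -1/3.

q = -exp(2*t)/3 + 4*exp(-t)/3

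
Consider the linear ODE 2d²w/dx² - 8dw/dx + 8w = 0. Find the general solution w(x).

w = C1*exp(2*x) + C2*x*exp(2*x)

Divide through by 2: w'' - 4w' + 4w = 0.
Characteristic equation r² - 4r + 4 = 0 has discriminant (-4)² - 4·(4) = 0, so r = 2 is a repeated root.
Hence w_h = (C1 + C2*x)*exp(2*x).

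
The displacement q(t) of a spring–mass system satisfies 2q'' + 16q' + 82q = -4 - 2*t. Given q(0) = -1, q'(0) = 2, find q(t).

Divide through by 2: q'' + 8q' + 41q = -2 - t.
Characteristic equation r² + 8r + 41 = 0 has discriminant (8)² - 4·(41) = -100 < 0, so r = -4 ± 5i.
Hence q_h = C1*cos(5*t)*exp(-4*t) + C2*exp(-4*t)*sin(5*t).
For the particular solution try q_p = A0 + A1*t. Substituting and matching coefficients of each power of t gives A0 = -74/1681, A1 = -1/41, so q_p = -74/1681 - t/41.
General solution: q = -74/1681 - t/41 + C1*cos(5*t)*exp(-4*t) + C2*exp(-4*t)*sin(5*t).
Apply the initial conditions: q(0) = -74/1681 + C1 = -1 and q'(0) = -1/41 - 4*C1 + 5*C2 = 2. Solving gives C1 = -1607/1681, C2 = -605/1681.

q = -74/1681 - t/41 - 1607*cos(5*t)*exp(-4*t)/1681 - 605*exp(-4*t)*sin(5*t)/1681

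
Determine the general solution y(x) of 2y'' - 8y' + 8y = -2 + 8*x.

Divide through by 2: y'' - 4y' + 4y = -1 + 4*x.
Characteristic equation r² - 4r + 4 = 0 has discriminant (-4)² - 4·(4) = 0, so r = 2 is a repeated root.
Hence y_h = (C1 + C2*x)*exp(2*x).
For the particular solution try y_p = A0 + A1*x. Substituting and matching coefficients of each power of x gives A0 = 3/4, A1 = 1, so y_p = 3/4 + x.

y = 3/4 + x + C1*exp(2*x) + C2*x*exp(2*x)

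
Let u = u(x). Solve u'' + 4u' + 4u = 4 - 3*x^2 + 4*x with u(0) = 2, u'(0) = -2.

Characteristic equation r² + 4r + 4 = 0 has discriminant (4)² - 4·(4) = 0, so r = -2 is a repeated root.
Hence u_h = (C1 + C2*x)*exp(-2*x).
For the particular solution try u_p = A0 + A1*x + A2*x^2. Substituting and matching coefficients of each power of x gives A0 = -9/8, A1 = 5/2, A2 = -3/4, so u_p = -9/8 - 3*x^2/4 + 5*x/2.
General solution: u = -9/8 - 3*x^2/4 + 5*x/2 + C1*exp(-2*x) + C2*x*exp(-2*x).
Apply the initial conditions: u(0) = -9/8 + C1 = 2 and u'(0) = 5/2 + C2 - 2*C1 = -2. Solving gives C1 = 25/8, C2 = 7/4.

u = -9/8 - 3*x**2/4 + 5*x/2 + 25*exp(-2*x)/8 + 7*x*exp(-2*x)/4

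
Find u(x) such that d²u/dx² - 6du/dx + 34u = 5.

u = 5/34 + C1*cos(5*x)*exp(3*x) + C2*exp(3*x)*sin(5*x)

Characteristic equation r² - 6r + 34 = 0 has discriminant (-6)² - 4·(34) = -100 < 0, so r = 3 ± 5i.
Hence u_h = C1*cos(5*x)*exp(3*x) + C2*exp(3*x)*sin(5*x).
For the particular solution try u_p = A0. Substituting and matching coefficients of each power of x gives A0 = 5/34, so u_p = 5/34.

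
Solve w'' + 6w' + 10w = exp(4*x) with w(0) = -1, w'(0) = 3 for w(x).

Characteristic equation r² + 6r + 10 = 0 has discriminant (6)² - 4·(10) = -4 < 0, so r = -3 ± i.
Hence w_h = C1*cos(x)*exp(-3*x) + C2*exp(-3*x)*sin(x).
Try w_p = A*exp(4*x). Substituting into the equation and dividing by exp(4*x) gives A = 1/50, so w_p = exp(4*x)/50.
General solution: w = exp(4*x)/50 + C1*cos(x)*exp(-3*x) + C2*exp(-3*x)*sin(x).
Apply the initial conditions: w(0) = 1/50 + C1 = -1 and w'(0) = 2/25 + C2 - 3*C1 = 3. Solving gives C1 = -51/50, C2 = -7/50.

w = exp(4*x)/50 - 51*cos(x)*exp(-3*x)/50 - 7*exp(-3*x)*sin(x)/50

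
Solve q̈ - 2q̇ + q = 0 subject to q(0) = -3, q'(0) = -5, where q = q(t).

Characteristic equation r² - 2r + 1 = 0 has discriminant (-2)² - 4·(1) = 0, so r = 1 is a repeated root.
Hence q_h = (C1 + C2*t)*exp(t).
Apply the initial conditions: q(0) = C1 = -3 and q'(0) = C1 + C2 = -5. Solving gives C1 = -3, C2 = -2.

q = -3*exp(t) - 2*t*exp(t)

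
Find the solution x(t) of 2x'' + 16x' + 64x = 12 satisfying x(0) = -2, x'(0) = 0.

Divide through by 2: x'' + 8x' + 32x = 6.
Characteristic equation r² + 8r + 32 = 0 has discriminant (8)² - 4·(32) = -64 < 0, so r = -4 ± 4i.
Hence x_h = C1*cos(4*t)*exp(-4*t) + C2*exp(-4*t)*sin(4*t).
For the particular solution try x_p = A0. Substituting and matching coefficients of each power of t gives A0 = 3/16, so x_p = 3/16.
General solution: x = 3/16 + C1*cos(4*t)*exp(-4*t) + C2*exp(-4*t)*sin(4*t).
Apply the initial conditions: x(0) = 3/16 + C1 = -2 and x'(0) = -4*C1 + 4*C2 = 0. Solving gives C1 = -35/16, C2 = -35/16.

x = 3/16 - 35*cos(4*t)*exp(-4*t)/16 - 35*exp(-4*t)*sin(4*t)/16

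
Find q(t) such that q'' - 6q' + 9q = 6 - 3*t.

q = 4/9 - t/3 + C1*exp(3*t) + C2*t*exp(3*t)

Characteristic equation r² - 6r + 9 = 0 has discriminant (-6)² - 4·(9) = 0, so r = 3 is a repeated root.
Hence q_h = (C1 + C2*t)*exp(3*t).
For the particular solution try q_p = A0 + A1*t. Substituting and matching coefficients of each power of t gives A0 = 4/9, A1 = -1/3, so q_p = 4/9 - t/3.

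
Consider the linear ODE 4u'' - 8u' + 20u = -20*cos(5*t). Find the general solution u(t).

Divide through by 4: u'' - 2u' + 5u = -5*cos(5*t).
Characteristic equation r² - 2r + 5 = 0 has discriminant (-2)² - 4·(5) = -16 < 0, so r = 1 ± 2i.
Hence u_h = C1*cos(2*t)*exp(t) + C2*exp(t)*sin(2*t).
Try u_p = A*cos(5*t) + B*sin(5*t). Substituting and equating the coefficients of cos(5t) and sin(5t) gives A = 1/5, B = 1/10, so u_p = cos(5*t)/5 + sin(5*t)/10.

u = cos(5*t)/5 + sin(5*t)/10 + C1*cos(2*t)*exp(t) + C2*exp(t)*sin(2*t)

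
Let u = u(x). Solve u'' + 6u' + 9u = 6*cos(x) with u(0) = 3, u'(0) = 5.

u = 9*sin(x)/25 + 12*cos(x)/25 + 63*exp(-3*x)/25 + 61*x*exp(-3*x)/5

Characteristic equation r² + 6r + 9 = 0 has discriminant (6)² - 4·(9) = 0, so r = -3 is a repeated root.
Hence u_h = (C1 + C2*x)*exp(-3*x).
Try u_p = A*cos(x) + B*sin(x). Substituting and equating the coefficients of cos(x) and sin(x) gives A = 12/25, B = 9/25, so u_p = 9*sin(x)/25 + 12*cos(x)/25.
General solution: u = 9*sin(x)/25 + 12*cos(x)/25 + C1*exp(-3*x) + C2*x*exp(-3*x).
Apply the initial conditions: u(0) = 12/25 + C1 = 3 and u'(0) = 9/25 + C2 - 3*C1 = 5. Solving gives C1 = 63/25, C2 = 61/5.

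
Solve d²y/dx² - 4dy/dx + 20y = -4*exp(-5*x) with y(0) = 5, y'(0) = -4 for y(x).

y = -4*exp(-5*x)/65 - 469*exp(2*x)*sin(4*x)/130 + 329*cos(4*x)*exp(2*x)/65

Characteristic equation r² - 4r + 20 = 0 has discriminant (-4)² - 4·(20) = -64 < 0, so r = 2 ± 4i.
Hence y_h = C1*cos(4*x)*exp(2*x) + C2*exp(2*x)*sin(4*x).
Try y_p = A*exp(-5*x). Substituting into the equation and dividing by exp(-5*x) gives A = -4/65, so y_p = -4*exp(-5*x)/65.
General solution: y = -4*exp(-5*x)/65 + C1*cos(4*x)*exp(2*x) + C2*exp(2*x)*sin(4*x).
Apply the initial conditions: y(0) = -4/65 + C1 = 5 and y'(0) = 4/13 + 2*C1 + 4*C2 = -4. Solving gives C1 = 329/65, C2 = -469/130.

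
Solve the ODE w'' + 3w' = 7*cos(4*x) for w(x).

w = C2 - 7*cos(4*x)/25 + 21*sin(4*x)/100 + C1*exp(-3*x)

Characteristic equation r² + 3r = 0 factors as (r + 3)r = 0, so r = -3, 0.
Hence w_h = C1*exp(-3*x) + C2.
Try w_p = A*cos(4*x) + B*sin(4*x). Substituting and equating the coefficients of cos(4x) and sin(4x) gives A = -7/25, B = 21/100, so w_p = -7*cos(4*x)/25 + 21*sin(4*x)/100.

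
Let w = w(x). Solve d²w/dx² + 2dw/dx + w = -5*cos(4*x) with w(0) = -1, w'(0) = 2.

Characteristic equation r² + 2r + 1 = 0 has discriminant (2)² - 4·(1) = 0, so r = -1 is a repeated root.
Hence w_h = (C1 + C2*x)*exp(-x).
Try w_p = A*cos(4*x) + B*sin(4*x). Substituting and equating the coefficients of cos(4x) and sin(4x) gives A = 75/289, B = -40/289, so w_p = -40*sin(4*x)/289 + 75*cos(4*x)/289.
General solution: w = -40*sin(4*x)/289 + 75*cos(4*x)/289 + C1*exp(-x) + C2*x*exp(-x).
Apply the initial conditions: w(0) = 75/289 + C1 = -1 and w'(0) = -160/289 + C2 - C1 = 2. Solving gives C1 = -364/289, C2 = 22/17.

w = -364*exp(-x)/289 - 40*sin(4*x)/289 + 75*cos(4*x)/289 + 22*x*exp(-x)/17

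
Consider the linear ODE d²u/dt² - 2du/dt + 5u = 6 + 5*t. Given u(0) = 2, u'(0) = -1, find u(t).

Characteristic equation r² - 2r + 5 = 0 has discriminant (-2)² - 4·(5) = -16 < 0, so r = 1 ± 2i.
Hence u_h = C1*cos(2*t)*exp(t) + C2*exp(t)*sin(2*t).
For the particular solution try u_p = A0 + A1*t. Substituting and matching coefficients of each power of t gives A0 = 8/5, A1 = 1, so u_p = 8/5 + t.
General solution: u = 8/5 + t + C1*cos(2*t)*exp(t) + C2*exp(t)*sin(2*t).
Apply the initial conditions: u(0) = 8/5 + C1 = 2 and u'(0) = 1 + C1 + 2*C2 = -1. Solving gives C1 = 2/5, C2 = -6/5.

u = 8/5 + t - 6*exp(t)*sin(2*t)/5 + 2*cos(2*t)*exp(t)/5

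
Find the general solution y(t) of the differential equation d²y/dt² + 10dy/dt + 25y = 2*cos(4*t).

y = 18*cos(4*t)/1681 + 80*sin(4*t)/1681 + C1*exp(-5*t) + C2*t*exp(-5*t)

Characteristic equation r² + 10r + 25 = 0 has discriminant (10)² - 4·(25) = 0, so r = -5 is a repeated root.
Hence y_h = (C1 + C2*t)*exp(-5*t).
Try y_p = A*cos(4*t) + B*sin(4*t). Substituting and equating the coefficients of cos(4t) and sin(4t) gives A = 18/1681, B = 80/1681, so y_p = 18*cos(4*t)/1681 + 80*sin(4*t)/1681.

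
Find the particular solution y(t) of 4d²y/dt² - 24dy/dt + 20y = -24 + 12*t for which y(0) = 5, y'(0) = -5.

Divide through by 4: y'' - 6y' + 5y = -6 + 3*t.
Characteristic equation r² - 6r + 5 = 0 factors as (r - 5)(r - 1) = 0, so r = 5, 1.
Hence y_h = C1*exp(5*t) + C2*exp(t).
For the particular solution try y_p = A0 + A1*t. Substituting and matching coefficients of each power of t gives A0 = -12/25, A1 = 3/5, so y_p = -12/25 + 3*t/5.
General solution: y = -12/25 + 3*t/5 + C1*exp(5*t) + C2*exp(t).
Apply the initial conditions: y(0) = -12/25 + C1 + C2 = 5 and y'(0) = 3/5 + C2 + 5*C1 = -5. Solving gives C1 = -277/100, C2 = 33/4.

y = -12/25 - 277*exp(5*t)/100 + 3*t/5 + 33*exp(t)/4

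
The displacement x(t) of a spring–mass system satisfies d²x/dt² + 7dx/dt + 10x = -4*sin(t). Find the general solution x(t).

x = -18*sin(t)/65 + 14*cos(t)/65 + C1*exp(-2*t) + C2*exp(-5*t)

Characteristic equation r² + 7r + 10 = 0 factors as (r + 2)(r + 5) = 0, so r = -2, -5.
Hence x_h = C1*exp(-2*t) + C2*exp(-5*t).
Try x_p = A*cos(t) + B*sin(t). Substituting and equating the coefficients of cos(t) and sin(t) gives A = 14/65, B = -18/65, so x_p = -18*sin(t)/65 + 14*cos(t)/65.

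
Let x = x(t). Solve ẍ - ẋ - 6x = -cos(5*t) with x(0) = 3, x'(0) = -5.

x = 5*sin(5*t)/986 + 31*exp(3*t)/170 + 31*cos(5*t)/986 + 404*exp(-2*t)/145

Characteristic equation r² - r - 6 = 0 factors as (r - 3)(r + 2) = 0, so r = 3, -2.
Hence x_h = C1*exp(3*t) + C2*exp(-2*t).
Try x_p = A*cos(5*t) + B*sin(5*t). Substituting and equating the coefficients of cos(5t) and sin(5t) gives A = 31/986, B = 5/986, so x_p = 5*sin(5*t)/986 + 31*cos(5*t)/986.
General solution: x = 5*sin(5*t)/986 + 31*cos(5*t)/986 + C1*exp(3*t) + C2*exp(-2*t).
Apply the initial conditions: x(0) = 31/986 + C1 + C2 = 3 and x'(0) = 25/986 - 2*C2 + 3*C1 = -5. Solving gives C1 = 31/170, C2 = 404/145.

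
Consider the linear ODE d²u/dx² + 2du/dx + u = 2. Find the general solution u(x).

u = 2 + C1*exp(-x) + C2*x*exp(-x)

Characteristic equation r² + 2r + 1 = 0 has discriminant (2)² - 4·(1) = 0, so r = -1 is a repeated root.
Hence u_h = (C1 + C2*x)*exp(-x).
For the particular solution try u_p = A0. Substituting and matching coefficients of each power of x gives A0 = 2, so u_p = 2.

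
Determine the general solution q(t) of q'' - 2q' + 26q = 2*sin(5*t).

Characteristic equation r² - 2r + 26 = 0 has discriminant (-2)² - 4·(26) = -100 < 0, so r = 1 ± 5i.
Hence q_h = C1*cos(5*t)*exp(t) + C2*exp(t)*sin(5*t).
Try q_p = A*cos(5*t) + B*sin(5*t). Substituting and equating the coefficients of cos(5t) and sin(5t) gives A = 20/101, B = 2/101, so q_p = 2*sin(5*t)/101 + 20*cos(5*t)/101.

q = 2*sin(5*t)/101 + 20*cos(5*t)/101 + C1*cos(5*t)*exp(t) + C2*exp(t)*sin(5*t)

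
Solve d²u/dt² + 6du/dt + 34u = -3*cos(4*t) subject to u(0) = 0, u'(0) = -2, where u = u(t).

u = -3*cos(4*t)/50 - 2*sin(4*t)/25 - 3*exp(-3*t)*sin(5*t)/10 + 3*cos(5*t)*exp(-3*t)/50

Characteristic equation r² + 6r + 34 = 0 has discriminant (6)² - 4·(34) = -100 < 0, so r = -3 ± 5i.
Hence u_h = C1*cos(5*t)*exp(-3*t) + C2*exp(-3*t)*sin(5*t).
Try u_p = A*cos(4*t) + B*sin(4*t). Substituting and equating the coefficients of cos(4t) and sin(4t) gives A = -3/50, B = -2/25, so u_p = -3*cos(4*t)/50 - 2*sin(4*t)/25.
General solution: u = -3*cos(4*t)/50 - 2*sin(4*t)/25 + C1*cos(5*t)*exp(-3*t) + C2*exp(-3*t)*sin(5*t).
Apply the initial conditions: u(0) = -3/50 + C1 = 0 and u'(0) = -8/25 - 3*C1 + 5*C2 = -2. Solving gives C1 = 3/50, C2 = -3/10.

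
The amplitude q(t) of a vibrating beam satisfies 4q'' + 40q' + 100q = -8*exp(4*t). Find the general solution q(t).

Divide through by 4: q'' + 10q' + 25q = -2*exp(4*t).
Characteristic equation r² + 10r + 25 = 0 has discriminant (10)² - 4·(25) = 0, so r = -5 is a repeated root.
Hence q_h = (C1 + C2*t)*exp(-5*t).
Try q_p = A*exp(4*t). Substituting into the equation and dividing by exp(4*t) gives A = -2/81, so q_p = -2*exp(4*t)/81.

q = -2*exp(4*t)/81 + C1*exp(-5*t) + C2*t*exp(-5*t)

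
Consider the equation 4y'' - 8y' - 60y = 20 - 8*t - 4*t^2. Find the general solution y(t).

y = -1147/3375 + t**2/15 + 26*t/225 + C1*exp(5*t) + C2*exp(-3*t)

Divide through by 4: y'' - 2y' - 15y = 5 - t^2 - 2*t.
Characteristic equation r² - 2r - 15 = 0 factors as (r - 5)(r + 3) = 0, so r = 5, -3.
Hence y_h = C1*exp(5*t) + C2*exp(-3*t).
For the particular solution try y_p = A0 + A1*t + A2*t^2. Substituting and matching coefficients of each power of t gives A0 = -1147/3375, A1 = 26/225, A2 = 1/15, so y_p = -1147/3375 + t^2/15 + 26*t/225.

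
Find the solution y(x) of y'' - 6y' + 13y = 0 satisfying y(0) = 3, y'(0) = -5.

y = -7*exp(3*x)*sin(2*x) + 3*cos(2*x)*exp(3*x)

Characteristic equation r² - 6r + 13 = 0 has discriminant (-6)² - 4·(13) = -16 < 0, so r = 3 ± 2i.
Hence y_h = C1*cos(2*x)*exp(3*x) + C2*exp(3*x)*sin(2*x).
Apply the initial conditions: y(0) = C1 = 3 and y'(0) = 2*C2 + 3*C1 = -5. Solving gives C1 = 3, C2 = -7.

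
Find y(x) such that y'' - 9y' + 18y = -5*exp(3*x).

y = C1*exp(6*x) + C2*exp(3*x) + 5*x*exp(3*x)/3

Characteristic equation r² - 9r + 18 = 0 factors as (r - 6)(r - 3) = 0, so r = 6, 3.
Hence y_h = C1*exp(6*x) + C2*exp(3*x).
Since exp(3*x) solves the homogeneous equation (r = 3 is a root of multiplicity 1), multiply the trial by x. Try y_p = A*x*exp(3*x). Substituting into the equation and dividing by exp(3*x) gives A = 5/3, so y_p = 5*x*exp(3*x)/3.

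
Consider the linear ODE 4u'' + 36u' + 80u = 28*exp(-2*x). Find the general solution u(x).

Divide through by 4: u'' + 9u' + 20u = 7*exp(-2*x).
Characteristic equation r² + 9r + 20 = 0 factors as (r + 4)(r + 5) = 0, so r = -4, -5.
Hence u_h = C1*exp(-4*x) + C2*exp(-5*x).
Try u_p = A*exp(-2*x). Substituting into the equation and dividing by exp(-2*x) gives A = 7/6, so u_p = 7*exp(-2*x)/6.

u = 7*exp(-2*x)/6 + C1*exp(-4*x) + C2*exp(-5*x)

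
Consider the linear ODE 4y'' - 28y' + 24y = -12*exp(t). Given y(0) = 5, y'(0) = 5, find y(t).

Divide through by 4: y'' - 7y' + 6y = -3*exp(t).
Characteristic equation r² - 7r + 6 = 0 factors as (r - 6)(r - 1) = 0, so r = 6, 1.
Hence y_h = C1*exp(6*t) + C2*exp(t).
Since exp(t) solves the homogeneous equation (r = 1 is a root of multiplicity 1), multiply the trial by t. Try y_p = A*t*exp(t). Substituting into the equation and dividing by exp(t) gives A = 3/5, so y_p = 3*t*exp(t)/5.
General solution: y = C1*exp(6*t) + C2*exp(t) + 3*t*exp(t)/5.
Apply the initial conditions: y(0) = C1 + C2 = 5 and y'(0) = 3/5 + C2 + 6*C1 = 5. Solving gives C1 = -3/25, C2 = 128/25.

y = -3*exp(6*t)/25 + 128*exp(t)/25 + 3*t*exp(t)/5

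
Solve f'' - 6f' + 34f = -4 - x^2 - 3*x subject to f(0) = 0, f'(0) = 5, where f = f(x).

Characteristic equation r² - 6r + 34 = 0 has discriminant (-6)² - 4·(34) = -100 < 0, so r = 3 ± 5i.
Hence f_h = C1*cos(5*x)*exp(3*x) + C2*exp(3*x)*sin(5*x).
For the particular solution try f_p = A0 + A1*x + A2*x^2. Substituting and matching coefficients of each power of x gives A0 = -655/4913, A1 = -57/578, A2 = -1/34, so f_p = -655/4913 - 57*x/578 - x^2/34.
General solution: f = -655/4913 - 57*x/578 - x^2/34 + C1*cos(5*x)*exp(3*x) + C2*exp(3*x)*sin(5*x).
Apply the initial conditions: f(0) = -655/4913 + C1 = 0 and f'(0) = -57/578 + 3*C1 + 5*C2 = 5. Solving gives C1 = 655/4913, C2 = 46169/49130.

f = -655/4913 - 57*x/578 - x**2/34 + 655*cos(5*x)*exp(3*x)/4913 + 46169*exp(3*x)*sin(5*x)/49130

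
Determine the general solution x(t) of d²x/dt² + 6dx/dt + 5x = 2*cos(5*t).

Characteristic equation r² + 6r + 5 = 0 factors as (r + 5)(r + 1) = 0, so r = -5, -1.
Hence x_h = C1*exp(-5*t) + C2*exp(-t).
Try x_p = A*cos(5*t) + B*sin(5*t). Substituting and equating the coefficients of cos(5t) and sin(5t) gives A = -2/65, B = 3/65, so x_p = -2*cos(5*t)/65 + 3*sin(5*t)/65.

x = -2*cos(5*t)/65 + 3*sin(5*t)/65 + C1*exp(-5*t) + C2*exp(-t)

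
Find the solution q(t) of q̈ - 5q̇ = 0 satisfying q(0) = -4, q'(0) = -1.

Characteristic equation r² - 5r = 0 factors as (r - 5)r = 0, so r = 5, 0.
Hence q_h = C1*exp(5*t) + C2.
Apply the initial conditions: q(0) = C1 + C2 = -4 and q'(0) = 5*C1 = -1. Solving gives C1 = -1/5, C2 = -19/5.

q = -19/5 - exp(5*t)/5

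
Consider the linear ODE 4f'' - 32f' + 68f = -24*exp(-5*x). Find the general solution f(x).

f = -3*exp(-5*x)/41 + C1*cos(x)*exp(4*x) + C2*exp(4*x)*sin(x)

Divide through by 4: f'' - 8f' + 17f = -6*exp(-5*x).
Characteristic equation r² - 8r + 17 = 0 has discriminant (-8)² - 4·(17) = -4 < 0, so r = 4 ± i.
Hence f_h = C1*cos(x)*exp(4*x) + C2*exp(4*x)*sin(x).
Try f_p = A*exp(-5*x). Substituting into the equation and dividing by exp(-5*x) gives A = -3/41, so f_p = -3*exp(-5*x)/41.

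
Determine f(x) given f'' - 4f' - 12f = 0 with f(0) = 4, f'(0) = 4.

f = 3*exp(6*x)/2 + 5*exp(-2*x)/2

Characteristic equation r² - 4r - 12 = 0 factors as (r + 2)(r - 6) = 0, so r = -2, 6.
Hence f_h = C1*exp(-2*x) + C2*exp(6*x).
Apply the initial conditions: f(0) = C1 + C2 = 4 and f'(0) = -2*C1 + 6*C2 = 4. Solving gives C1 = 5/2, C2 = 3/2.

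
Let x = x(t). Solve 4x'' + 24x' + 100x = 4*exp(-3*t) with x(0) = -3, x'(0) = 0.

x = exp(-3*t)/16 - 49*cos(4*t)*exp(-3*t)/16 - 9*exp(-3*t)*sin(4*t)/4

Divide through by 4: x'' + 6x' + 25x = exp(-3*t).
Characteristic equation r² + 6r + 25 = 0 has discriminant (6)² - 4·(25) = -64 < 0, so r = -3 ± 4i.
Hence x_h = C1*cos(4*t)*exp(-3*t) + C2*exp(-3*t)*sin(4*t).
Try x_p = A*exp(-3*t). Substituting into the equation and dividing by exp(-3*t) gives A = 1/16, so x_p = exp(-3*t)/16.
General solution: x = exp(-3*t)/16 + C1*cos(4*t)*exp(-3*t) + C2*exp(-3*t)*sin(4*t).
Apply the initial conditions: x(0) = 1/16 + C1 = -3 and x'(0) = -3/16 - 3*C1 + 4*C2 = 0. Solving gives C1 = -49/16, C2 = -9/4.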